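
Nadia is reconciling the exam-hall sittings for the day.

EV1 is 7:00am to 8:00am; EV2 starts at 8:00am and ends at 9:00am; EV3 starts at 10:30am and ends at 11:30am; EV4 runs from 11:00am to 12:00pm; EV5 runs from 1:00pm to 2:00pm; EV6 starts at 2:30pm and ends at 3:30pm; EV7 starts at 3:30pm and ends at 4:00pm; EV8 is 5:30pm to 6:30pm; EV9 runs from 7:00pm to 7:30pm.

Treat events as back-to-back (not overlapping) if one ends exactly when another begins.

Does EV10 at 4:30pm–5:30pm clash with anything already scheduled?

No — it doesn't clash with anything

EV1: ends 8:00am at or before EV10 starts 4:30pm → clear.
EV2: ends 9:00am at or before EV10 starts 4:30pm → clear.
EV3: ends 11:30am at or before EV10 starts 4:30pm → clear.
EV4: ends 12:00pm at or before EV10 starts 4:30pm → clear.
EV5: ends 2:00pm at or before EV10 starts 4:30pm → clear.
EV6: ends 3:30pm at or before EV10 starts 4:30pm → clear.
EV7: ends 4:00pm at or before EV10 starts 4:30pm → clear.
EV8: starts 5:30pm at or after EV10 ends 5:30pm → clear.
EV9: starts 7:00pm at or after EV10 ends 5:30pm → clear.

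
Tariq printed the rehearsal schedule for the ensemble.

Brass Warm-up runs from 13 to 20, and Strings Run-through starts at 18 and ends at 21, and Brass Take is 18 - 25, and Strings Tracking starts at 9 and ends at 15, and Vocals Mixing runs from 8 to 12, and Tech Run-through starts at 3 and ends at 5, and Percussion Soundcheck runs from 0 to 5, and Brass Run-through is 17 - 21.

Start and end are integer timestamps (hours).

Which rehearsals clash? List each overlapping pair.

Brass Run-through & Brass Take, Brass Run-through & Brass Warm-up, Brass Run-through & Strings Run-through, Brass Take & Brass Warm-up, Brass Take & Strings Run-through, Brass Warm-up & Strings Run-through, Brass Warm-up & Strings Tracking, Percussion Soundcheck & Tech Run-through, Strings Tracking & Vocals Mixing

Check each pair: they overlap iff neither finishes before the other starts.
Sorted by start: Percussion Soundcheck, Tech Run-through, Vocals Mixing, Strings Tracking, Brass Warm-up, Brass Run-through, Brass Take, Strings Run-through.
Tech Run-through starts before Percussion Soundcheck ends → Percussion Soundcheck and Tech Run-through overlap.
Vocals Mixing starts after Percussion Soundcheck ends — done with Percussion Soundcheck.
Vocals Mixing starts after Tech Run-through ends — done with Tech Run-through.
Strings Tracking starts before Vocals Mixing ends → Vocals Mixing and Strings Tracking overlap.
Brass Warm-up starts after Vocals Mixing ends — done with Vocals Mixing.
Brass Warm-up starts before Strings Tracking ends → Strings Tracking and Brass Warm-up overlap.
Brass Run-through starts after Strings Tracking ends — done with Strings Tracking.
Brass Run-through starts before Brass Warm-up ends → Brass Warm-up and Brass Run-through overlap.
Brass Take starts before Brass Warm-up ends → Brass Warm-up and Brass Take overlap.
Strings Run-through starts before Brass Warm-up ends → Brass Warm-up and Strings Run-through overlap.
Brass Take starts before Brass Run-through ends → Brass Run-through and Brass Take overlap.
Strings Run-through starts before Brass Run-through ends → Brass Run-through and Strings Run-through overlap.
Strings Run-through starts before Brass Take ends → Brass Take and Strings Run-through overlap.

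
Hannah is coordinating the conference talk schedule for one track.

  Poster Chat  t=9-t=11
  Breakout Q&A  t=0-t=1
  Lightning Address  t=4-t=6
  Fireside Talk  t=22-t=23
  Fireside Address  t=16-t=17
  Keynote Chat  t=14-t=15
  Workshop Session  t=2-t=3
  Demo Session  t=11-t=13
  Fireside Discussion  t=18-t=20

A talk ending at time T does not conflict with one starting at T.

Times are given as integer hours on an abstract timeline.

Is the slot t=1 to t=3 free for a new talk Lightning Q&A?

Breakout Q&A: ends t=1 at or before Lightning Q&A starts t=1 → clear.
Workshop Session: starts t=2 before Lightning Q&A ends t=3, and ends t=3 after Lightning Q&A starts t=1 → overlap.
Lightning Address: starts t=4 at or after Lightning Q&A ends t=3 → clear.
Poster Chat: starts t=9 at or after Lightning Q&A ends t=3 → clear.
Demo Session: starts t=11 at or after Lightning Q&A ends t=3 → clear.
Keynote Chat: starts t=14 at or after Lightning Q&A ends t=3 → clear.
Fireside Address: starts t=16 at or after Lightning Q&A ends t=3 → clear.
Fireside Discussion: starts t=18 at or after Lightning Q&A ends t=3 → clear.
Fireside Talk: starts t=22 at or after Lightning Q&A ends t=3 → clear.
Lightning Q&A overlaps Workshop Session.

No — it overlaps Workshop Session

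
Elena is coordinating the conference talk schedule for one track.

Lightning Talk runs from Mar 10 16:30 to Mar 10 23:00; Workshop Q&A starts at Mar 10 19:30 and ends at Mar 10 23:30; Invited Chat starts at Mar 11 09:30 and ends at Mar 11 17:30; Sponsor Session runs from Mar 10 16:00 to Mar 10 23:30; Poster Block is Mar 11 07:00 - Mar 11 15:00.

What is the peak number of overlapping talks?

3

Sort all start/end points and keep a running count:
Mar 10 16:00 start Sponsor Session → 1
Mar 10 16:30 start Lightning Talk → 2
Mar 10 19:30 start Workshop Q&A → 3
Mar 10 23:00 end Lightning Talk → 2
Mar 10 23:30 end Sponsor Session → 1
Mar 10 23:30 end Workshop Q&A → 0
Mar 11 07:00 start Poster Block → 1
Mar 11 09:30 start Invited Chat → 2
Mar 11 15:00 end Poster Block → 1
Mar 11 17:30 end Invited Chat → 0
Peak is 3, at Mar 10 19:30 (Lightning Talk, Sponsor Session, Workshop Q&A).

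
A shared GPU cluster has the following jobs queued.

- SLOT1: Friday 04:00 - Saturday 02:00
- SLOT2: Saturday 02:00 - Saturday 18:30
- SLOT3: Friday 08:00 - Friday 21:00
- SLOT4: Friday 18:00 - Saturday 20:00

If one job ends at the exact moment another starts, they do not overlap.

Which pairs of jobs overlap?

Sorted by start: SLOT1, SLOT3, SLOT4, SLOT2.
SLOT3 starts before SLOT1 ends → SLOT1 and SLOT3 overlap.
SLOT4 starts before SLOT1 ends → SLOT1 and SLOT4 overlap.
SLOT2 starts exactly when SLOT1 ends (back-to-back, no overlap).
SLOT4 starts before SLOT3 ends → SLOT3 and SLOT4 overlap.
SLOT2 starts after SLOT3 ends.
SLOT2 starts before SLOT4 ends → SLOT4 and SLOT2 overlap.

SLOT1 & SLOT3, SLOT1 & SLOT4, SLOT2 & SLOT4, SLOT3 & SLOT4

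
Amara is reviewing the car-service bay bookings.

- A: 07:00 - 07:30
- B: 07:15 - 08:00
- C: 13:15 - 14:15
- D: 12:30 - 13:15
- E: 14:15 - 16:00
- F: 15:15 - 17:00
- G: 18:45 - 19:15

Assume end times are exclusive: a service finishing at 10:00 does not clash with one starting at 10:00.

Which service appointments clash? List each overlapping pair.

A & B, E & F

Sorted by start: A, B, D, C, E, F, G.
B starts before A ends → A and B overlap.
D starts after A ends, so A has no further overlaps.
D starts after B ends, so B has no further overlaps.
C starts exactly when D ends (back-to-back, no overlap), so D has no further overlaps.
E starts exactly when C ends (back-to-back, no overlap), so C has no further overlaps.
F starts before E ends → E and F overlap.
G starts after E ends.
G starts after F ends.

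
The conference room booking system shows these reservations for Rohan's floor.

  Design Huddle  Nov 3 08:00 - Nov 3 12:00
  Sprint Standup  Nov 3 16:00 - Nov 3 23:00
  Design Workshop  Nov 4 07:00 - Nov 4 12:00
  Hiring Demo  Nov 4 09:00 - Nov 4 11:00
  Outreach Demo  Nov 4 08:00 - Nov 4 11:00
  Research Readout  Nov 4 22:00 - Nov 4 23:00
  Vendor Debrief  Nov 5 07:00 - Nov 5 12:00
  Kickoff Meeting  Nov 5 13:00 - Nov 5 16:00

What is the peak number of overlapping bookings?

Sort all start/end points and keep a running count:
Nov 3 08:00 start Design Huddle → 1
Nov 3 12:00 end Design Huddle → 0
Nov 3 16:00 start Sprint Standup → 1
Nov 3 23:00 end Sprint Standup → 0
Nov 4 07:00 start Design Workshop → 1
Nov 4 08:00 start Outreach Demo → 2
Nov 4 09:00 start Hiring Demo → 3
Nov 4 11:00 end Hiring Demo → 2
Nov 4 11:00 end Outreach Demo → 1
Nov 4 12:00 end Design Workshop → 0
Nov 4 22:00 start Research Readout → 1
Nov 4 23:00 end Research Readout → 0
Nov 5 07:00 start Vendor Debrief → 1
Nov 5 12:00 end Vendor Debrief → 0
Nov 5 13:00 start Kickoff Meeting → 1
Nov 5 16:00 end Kickoff Meeting → 0
Peak is 3, at Nov 4 09:00 (Design Workshop, Hiring Demo, Outreach Demo).

3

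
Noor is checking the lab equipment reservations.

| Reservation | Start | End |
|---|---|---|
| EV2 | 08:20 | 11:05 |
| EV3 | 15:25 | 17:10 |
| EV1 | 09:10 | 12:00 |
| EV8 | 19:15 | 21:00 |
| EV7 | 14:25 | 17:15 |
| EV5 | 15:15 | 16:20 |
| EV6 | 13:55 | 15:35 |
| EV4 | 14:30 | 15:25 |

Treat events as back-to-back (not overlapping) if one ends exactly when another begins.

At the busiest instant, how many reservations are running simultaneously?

Sort all start/end points and keep a running count:
08:20 start EV2 → 1
09:10 start EV1 → 2
11:05 end EV2 → 1
12:00 end EV1 → 0
13:55 start EV6 → 1
14:25 start EV7 → 2
14:30 start EV4 → 3
15:15 start EV5 → 4
15:25 end EV4 → 3
15:25 start EV3 → 4
15:35 end EV6 → 3
16:20 end EV5 → 2
17:10 end EV3 → 1
17:15 end EV7 → 0
19:15 start EV8 → 1
21:00 end EV8 → 0
Peak is 4, at 15:15 (EV4, EV5, EV6, EV7).

4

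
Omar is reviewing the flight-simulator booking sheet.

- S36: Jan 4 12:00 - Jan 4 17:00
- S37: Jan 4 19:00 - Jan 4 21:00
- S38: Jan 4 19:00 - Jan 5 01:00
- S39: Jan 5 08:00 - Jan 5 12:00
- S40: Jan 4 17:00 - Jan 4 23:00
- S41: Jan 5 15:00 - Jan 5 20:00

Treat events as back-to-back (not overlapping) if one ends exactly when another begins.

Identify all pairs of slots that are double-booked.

Sorted by start: S36, S40, S37, S38, S39, S41.
S40 starts exactly when S36 ends (back-to-back, no overlap), so nothing later overlaps S36 either.
S37 starts before S40 ends → S40 and S37 overlap.
S38 starts before S40 ends → S40 and S38 overlap.
S39 starts after S40 ends, so nothing later overlaps S40 either.
S38 starts before S37 ends → S37 and S38 overlap.
S39 starts after S37 ends, so nothing later overlaps S37 either.
S39 starts after S38 ends, so nothing later overlaps S38 either.
S41 starts after S39 ends.

S37 & S38, S37 & S40, S38 & S40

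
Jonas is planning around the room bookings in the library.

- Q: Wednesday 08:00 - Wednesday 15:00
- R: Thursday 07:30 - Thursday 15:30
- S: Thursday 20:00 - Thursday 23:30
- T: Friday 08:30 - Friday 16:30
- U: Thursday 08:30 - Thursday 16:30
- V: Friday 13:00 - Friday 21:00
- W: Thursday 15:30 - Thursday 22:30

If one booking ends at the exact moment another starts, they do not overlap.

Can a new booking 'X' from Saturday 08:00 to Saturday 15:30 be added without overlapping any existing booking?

Q: ends Wednesday 15:00 at or before X starts Saturday 08:00 → clear.
R: ends Thursday 15:30 at or before X starts Saturday 08:00 → clear.
U: ends Thursday 16:30 at or before X starts Saturday 08:00 → clear.
W: ends Thursday 22:30 at or before X starts Saturday 08:00 → clear.
S: ends Thursday 23:30 at or before X starts Saturday 08:00 → clear.
T: ends Friday 16:30 at or before X starts Saturday 08:00 → clear.
V: ends Friday 21:00 at or before X starts Saturday 08:00 → clear.

Yes — the slot is free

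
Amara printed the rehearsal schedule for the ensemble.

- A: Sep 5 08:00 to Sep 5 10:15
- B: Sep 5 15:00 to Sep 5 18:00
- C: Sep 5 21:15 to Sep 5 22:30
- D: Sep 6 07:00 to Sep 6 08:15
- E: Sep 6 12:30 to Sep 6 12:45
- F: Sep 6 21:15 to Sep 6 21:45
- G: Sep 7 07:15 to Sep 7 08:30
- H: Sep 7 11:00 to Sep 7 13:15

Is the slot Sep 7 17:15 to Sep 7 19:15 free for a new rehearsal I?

A: ends Sep 5 10:15 at or before I starts Sep 7 17:15 → clear.
B: ends Sep 5 18:00 at or before I starts Sep 7 17:15 → clear.
C: ends Sep 5 22:30 at or before I starts Sep 7 17:15 → clear.
D: ends Sep 6 08:15 at or before I starts Sep 7 17:15 → clear.
E: ends Sep 6 12:45 at or before I starts Sep 7 17:15 → clear.
F: ends Sep 6 21:45 at or before I starts Sep 7 17:15 → clear.
G: ends Sep 7 08:30 at or before I starts Sep 7 17:15 → clear.
H: ends Sep 7 13:15 at or before I starts Sep 7 17:15 → clear.

Yes — the slot is free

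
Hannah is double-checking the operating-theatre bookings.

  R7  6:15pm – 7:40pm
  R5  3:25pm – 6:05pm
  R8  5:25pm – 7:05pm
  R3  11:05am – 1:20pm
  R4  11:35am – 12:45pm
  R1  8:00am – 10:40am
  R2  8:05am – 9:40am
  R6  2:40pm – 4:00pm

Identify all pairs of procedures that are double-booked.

R1 & R2, R3 & R4, R5 & R6, R5 & R8, R7 & R8

Two intervals overlap when each starts before the other ends.
Sorted by start: R1, R2, R3, R4, R6, R5, R8, R7.
R2 starts before R1 ends → R1 and R2 overlap.
R3 starts after R1 ends, so nothing later overlaps R1 either.
R3 starts after R2 ends, so nothing later overlaps R2 either.
R4 starts before R3 ends → R3 and R4 overlap.
R6 starts after R3 ends, so nothing later overlaps R3 either.
R6 starts after R4 ends, so nothing later overlaps R4 either.
R5 starts before R6 ends → R6 and R5 overlap.
R8 starts after R6 ends, so nothing later overlaps R6 either.
R8 starts before R5 ends → R5 and R8 overlap.
R7 starts after R5 ends.
R7 starts before R8 ends → R8 and R7 overlap.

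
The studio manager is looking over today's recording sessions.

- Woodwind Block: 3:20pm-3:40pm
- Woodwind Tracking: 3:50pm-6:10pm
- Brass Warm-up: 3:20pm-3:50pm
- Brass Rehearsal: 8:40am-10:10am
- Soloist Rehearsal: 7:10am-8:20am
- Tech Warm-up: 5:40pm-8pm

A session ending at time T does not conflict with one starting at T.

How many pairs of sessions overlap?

2

Sorted by start: Soloist Rehearsal, Brass Rehearsal, Brass Warm-up, Woodwind Block, Woodwind Tracking, Tech Warm-up.
Brass Rehearsal starts after Soloist Rehearsal ends — done with Soloist Rehearsal.
Brass Warm-up starts after Brass Rehearsal ends — done with Brass Rehearsal.
Woodwind Block starts before Brass Warm-up ends → Brass Warm-up and Woodwind Block overlap.
Woodwind Tracking starts exactly when Brass Warm-up ends (back-to-back, no overlap) — done with Brass Warm-up.
Woodwind Tracking starts after Woodwind Block ends — done with Woodwind Block.
Tech Warm-up starts before Woodwind Tracking ends → Woodwind Tracking and Tech Warm-up overlap.
Overlapping pairs: Brass Warm-up & Woodwind Block, Tech Warm-up & Woodwind Tracking — 2 in total.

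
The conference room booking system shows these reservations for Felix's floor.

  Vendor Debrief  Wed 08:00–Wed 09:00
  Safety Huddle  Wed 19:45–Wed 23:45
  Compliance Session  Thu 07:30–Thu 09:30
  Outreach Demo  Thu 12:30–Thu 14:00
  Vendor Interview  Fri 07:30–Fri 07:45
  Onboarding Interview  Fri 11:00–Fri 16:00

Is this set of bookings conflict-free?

Sorted by start: Vendor Debrief, Safety Huddle, Compliance Session, Outreach Demo, Vendor Interview, Onboarding Interview.
Safety Huddle starts after Vendor Debrief ends, so Vendor Debrief has no further overlaps.
Compliance Session starts after Safety Huddle ends, so Safety Huddle has no further overlaps.
Outreach Demo starts after Compliance Session ends, so Compliance Session has no further overlaps.
Vendor Interview starts after Outreach Demo ends, so Outreach Demo has no further overlaps.
Onboarding Interview starts after Vendor Interview ends.
Every pair is clear; the schedule has no overlaps.

Yes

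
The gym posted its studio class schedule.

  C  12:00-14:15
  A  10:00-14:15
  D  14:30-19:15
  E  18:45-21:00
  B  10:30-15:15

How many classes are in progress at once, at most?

3

Sort all start/end points and keep a running count:
10:00 start A → 1
10:30 start B → 2
12:00 start C → 3
14:15 end A → 2
14:15 end C → 1
14:30 start D → 2
15:15 end B → 1
18:45 start E → 2
19:15 end D → 1
21:00 end E → 0
Peak is 3, at 12:00 (A, B, C).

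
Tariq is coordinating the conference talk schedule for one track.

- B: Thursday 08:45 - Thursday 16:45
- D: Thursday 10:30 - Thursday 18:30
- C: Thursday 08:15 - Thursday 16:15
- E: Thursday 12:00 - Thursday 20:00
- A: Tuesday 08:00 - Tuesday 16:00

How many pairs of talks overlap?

6

Sorted by start: A, C, B, D, E.
C starts after A ends — done with A.
B starts before C ends → C and B overlap.
D starts before C ends → C and D overlap.
E starts before C ends → C and E overlap.
D starts before B ends → B and D overlap.
E starts before B ends → B and E overlap.
E starts before D ends → D and E overlap.
Overlapping pairs: B & C, B & D, B & E, C & D, C & E, D & E — 6 in total.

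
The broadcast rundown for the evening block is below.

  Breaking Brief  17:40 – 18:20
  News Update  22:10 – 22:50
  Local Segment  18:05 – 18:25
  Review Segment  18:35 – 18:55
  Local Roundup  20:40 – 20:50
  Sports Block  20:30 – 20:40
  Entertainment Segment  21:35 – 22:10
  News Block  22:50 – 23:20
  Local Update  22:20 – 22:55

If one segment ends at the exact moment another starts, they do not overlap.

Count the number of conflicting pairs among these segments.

3

Sorted by start: Breaking Brief, Local Segment, Review Segment, Sports Block, Local Roundup, Entertainment Segment, News Update, Local Update, News Block.
Local Segment starts before Breaking Brief ends → Breaking Brief and Local Segment overlap.
Review Segment starts after Breaking Brief ends; Breaking Brief is clear from here.
Review Segment starts after Local Segment ends; Local Segment is clear from here.
Sports Block starts after Review Segment ends; Review Segment is clear from here.
Local Roundup starts exactly when Sports Block ends (back-to-back, no overlap); Sports Block is clear from here.
Entertainment Segment starts after Local Roundup ends; Local Roundup is clear from here.
News Update starts exactly when Entertainment Segment ends (back-to-back, no overlap); Entertainment Segment is clear from here.
Local Update starts before News Update ends → News Update and Local Update overlap.
News Block starts exactly when News Update ends (back-to-back, no overlap).
News Block starts before Local Update ends → Local Update and News Block overlap.
Overlapping pairs: Breaking Brief & Local Segment, Local Update & News Block, Local Update & News Update — 3 in total.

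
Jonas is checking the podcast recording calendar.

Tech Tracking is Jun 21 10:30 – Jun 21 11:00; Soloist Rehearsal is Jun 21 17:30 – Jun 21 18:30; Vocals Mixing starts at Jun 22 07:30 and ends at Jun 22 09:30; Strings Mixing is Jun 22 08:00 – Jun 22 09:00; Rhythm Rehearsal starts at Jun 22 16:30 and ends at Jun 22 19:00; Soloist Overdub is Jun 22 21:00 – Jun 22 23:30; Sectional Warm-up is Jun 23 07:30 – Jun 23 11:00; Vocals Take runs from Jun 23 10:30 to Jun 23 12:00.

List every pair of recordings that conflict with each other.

Sectional Warm-up & Vocals Take, Strings Mixing & Vocals Mixing

Two intervals overlap when each starts before the other ends.
Sorted by start: Tech Tracking, Soloist Rehearsal, Vocals Mixing, Strings Mixing, Rhythm Rehearsal, Soloist Overdub, Sectional Warm-up, Vocals Take.
Soloist Rehearsal starts after Tech Tracking ends; Tech Tracking is clear from here.
Vocals Mixing starts after Soloist Rehearsal ends; Soloist Rehearsal is clear from here.
Strings Mixing starts before Vocals Mixing ends → Vocals Mixing and Strings Mixing overlap.
Rhythm Rehearsal starts after Vocals Mixing ends; Vocals Mixing is clear from here.
Rhythm Rehearsal starts after Strings Mixing ends; Strings Mixing is clear from here.
Soloist Overdub starts after Rhythm Rehearsal ends; Rhythm Rehearsal is clear from here.
Sectional Warm-up starts after Soloist Overdub ends; Soloist Overdub is clear from here.
Vocals Take starts before Sectional Warm-up ends → Sectional Warm-up and Vocals Take overlap.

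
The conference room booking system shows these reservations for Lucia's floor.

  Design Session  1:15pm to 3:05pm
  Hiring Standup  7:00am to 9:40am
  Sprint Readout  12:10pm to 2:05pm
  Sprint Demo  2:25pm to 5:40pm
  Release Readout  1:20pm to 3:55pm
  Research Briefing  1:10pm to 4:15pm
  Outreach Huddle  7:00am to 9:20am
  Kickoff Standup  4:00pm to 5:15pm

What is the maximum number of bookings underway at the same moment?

4

Sort all start/end points and keep a running count:
7:00am start Hiring Standup → 1
7:00am start Outreach Huddle → 2
9:20am end Outreach Huddle → 1
9:40am end Hiring Standup → 0
12:10pm start Sprint Readout → 1
1:10pm start Research Briefing → 2
1:15pm start Design Session → 3
1:20pm start Release Readout → 4
2:05pm end Sprint Readout → 3
2:25pm start Sprint Demo → 4
3:05pm end Design Session → 3
3:55pm end Release Readout → 2
4:00pm start Kickoff Standup → 3
4:15pm end Research Briefing → 2
5:15pm end Kickoff Standup → 1
5:40pm end Sprint Demo → 0
Peak is 4, at 1:20pm (Design Session, Release Readout, Research Briefing, Sprint Readout).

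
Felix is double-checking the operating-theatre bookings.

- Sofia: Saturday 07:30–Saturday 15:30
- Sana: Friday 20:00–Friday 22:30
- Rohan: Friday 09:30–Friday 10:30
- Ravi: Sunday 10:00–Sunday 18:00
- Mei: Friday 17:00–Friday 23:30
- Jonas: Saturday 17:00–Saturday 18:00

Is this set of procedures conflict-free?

Sorted by start: Rohan, Mei, Sana, Sofia, Jonas, Ravi.
Mei starts after Rohan ends, so Rohan has no further overlaps.
Sana starts before Mei ends → Mei and Sana overlap.
That's a conflict, so the schedule is not conflict-free.

No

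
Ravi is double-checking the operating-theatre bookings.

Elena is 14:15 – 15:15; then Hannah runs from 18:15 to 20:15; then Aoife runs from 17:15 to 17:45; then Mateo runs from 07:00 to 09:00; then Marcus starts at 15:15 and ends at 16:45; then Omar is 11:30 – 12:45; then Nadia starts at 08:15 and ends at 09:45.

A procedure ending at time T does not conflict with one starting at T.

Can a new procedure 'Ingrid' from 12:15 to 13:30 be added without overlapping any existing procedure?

No — it overlaps Omar

Mateo: ends 09:00 at or before Ingrid starts 12:15 → clear.
Nadia: ends 09:45 at or before Ingrid starts 12:15 → clear.
Omar: starts 11:30 before Ingrid ends 13:30, and ends 12:45 after Ingrid starts 12:15 → overlap.
Elena: starts 14:15 at or after Ingrid ends 13:30 → clear.
Marcus: starts 15:15 at or after Ingrid ends 13:30 → clear.
Aoife: starts 17:15 at or after Ingrid ends 13:30 → clear.
Hannah: starts 18:15 at or after Ingrid ends 13:30 → clear.
Ingrid overlaps Omar.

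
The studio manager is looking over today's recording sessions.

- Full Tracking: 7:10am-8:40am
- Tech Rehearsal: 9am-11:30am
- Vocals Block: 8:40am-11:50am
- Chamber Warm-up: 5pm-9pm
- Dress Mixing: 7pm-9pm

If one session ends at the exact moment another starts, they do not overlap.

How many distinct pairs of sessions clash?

2

Check each pair: they overlap iff neither finishes before the other starts.
Sorted by start: Full Tracking, Vocals Block, Tech Rehearsal, Chamber Warm-up, Dress Mixing.
Vocals Block starts exactly when Full Tracking ends (back-to-back, no overlap), so nothing later overlaps Full Tracking either.
Tech Rehearsal starts before Vocals Block ends → Vocals Block and Tech Rehearsal overlap.
Chamber Warm-up starts after Vocals Block ends, so nothing later overlaps Vocals Block either.
Chamber Warm-up starts after Tech Rehearsal ends, so nothing later overlaps Tech Rehearsal either.
Dress Mixing starts before Chamber Warm-up ends → Chamber Warm-up and Dress Mixing overlap.
Overlapping pairs: Chamber Warm-up & Dress Mixing, Tech Rehearsal & Vocals Block — 2 in total.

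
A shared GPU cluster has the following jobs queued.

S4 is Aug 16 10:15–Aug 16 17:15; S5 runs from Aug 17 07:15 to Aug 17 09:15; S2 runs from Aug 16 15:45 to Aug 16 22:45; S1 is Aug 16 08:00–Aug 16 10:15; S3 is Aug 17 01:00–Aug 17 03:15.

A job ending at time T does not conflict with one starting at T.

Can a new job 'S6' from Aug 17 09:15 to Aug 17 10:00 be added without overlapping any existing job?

Yes — the slot is free

S1: ends Aug 16 10:15 at or before S6 starts Aug 17 09:15 → clear.
S4: ends Aug 16 17:15 at or before S6 starts Aug 17 09:15 → clear.
S2: ends Aug 16 22:45 at or before S6 starts Aug 17 09:15 → clear.
S3: ends Aug 17 03:15 at or before S6 starts Aug 17 09:15 → clear.
S5: ends Aug 17 09:15 at or before S6 starts Aug 17 09:15 → clear.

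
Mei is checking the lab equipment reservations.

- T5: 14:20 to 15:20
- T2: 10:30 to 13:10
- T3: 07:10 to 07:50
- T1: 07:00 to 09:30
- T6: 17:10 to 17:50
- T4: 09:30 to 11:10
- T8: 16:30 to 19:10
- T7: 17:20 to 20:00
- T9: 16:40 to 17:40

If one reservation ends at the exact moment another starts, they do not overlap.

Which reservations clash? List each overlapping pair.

Sorted by start: T1, T3, T4, T2, T5, T8, T9, T6, T7.
T3 starts before T1 ends → T1 and T3 overlap.
T4 starts exactly when T1 ends (back-to-back, no overlap); T1 is clear from here.
T4 starts after T3 ends; T3 is clear from here.
T2 starts before T4 ends → T4 and T2 overlap.
T5 starts after T4 ends; T4 is clear from here.
T5 starts after T2 ends; T2 is clear from here.
T8 starts after T5 ends; T5 is clear from here.
T9 starts before T8 ends → T8 and T9 overlap.
T6 starts before T8 ends → T8 and T6 overlap.
T7 starts before T8 ends → T8 and T7 overlap.
T6 starts before T9 ends → T9 and T6 overlap.
T7 starts before T9 ends → T9 and T7 overlap.
T7 starts before T6 ends → T6 and T7 overlap.

T1 & T3, T2 & T4, T6 & T7, T6 & T8, T6 & T9, T7 & T8, T7 & T9, T8 & T9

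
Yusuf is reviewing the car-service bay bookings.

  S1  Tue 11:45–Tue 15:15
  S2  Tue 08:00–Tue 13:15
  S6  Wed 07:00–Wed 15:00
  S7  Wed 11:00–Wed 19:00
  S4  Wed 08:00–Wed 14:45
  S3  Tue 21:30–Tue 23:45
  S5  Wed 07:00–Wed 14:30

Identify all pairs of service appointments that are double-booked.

S1 & S2, S4 & S5, S4 & S6, S4 & S7, S5 & S6, S5 & S7, S6 & S7

Sorted by start: S2, S1, S3, S5, S6, S4, S7.
S1 starts before S2 ends → S2 and S1 overlap.
S3 starts after S2 ends, so nothing later overlaps S2 either.
S3 starts after S1 ends, so nothing later overlaps S1 either.
S5 starts after S3 ends, so nothing later overlaps S3 either.
S6 starts before S5 ends → S5 and S6 overlap.
S4 starts before S5 ends → S5 and S4 overlap.
S7 starts before S5 ends → S5 and S7 overlap.
S4 starts before S6 ends → S6 and S4 overlap.
S7 starts before S6 ends → S6 and S7 overlap.
S7 starts before S4 ends → S4 and S7 overlap.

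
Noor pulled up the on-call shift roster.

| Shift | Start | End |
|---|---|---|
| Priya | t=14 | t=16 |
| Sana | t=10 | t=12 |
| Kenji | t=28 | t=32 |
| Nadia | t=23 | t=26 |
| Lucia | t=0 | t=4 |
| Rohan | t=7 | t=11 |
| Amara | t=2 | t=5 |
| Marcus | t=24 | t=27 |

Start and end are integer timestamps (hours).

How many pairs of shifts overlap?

Sorted by start: Lucia, Amara, Rohan, Sana, Priya, Nadia, Marcus, Kenji.
Amara starts before Lucia ends → Lucia and Amara overlap.
Rohan starts after Lucia ends; Lucia is clear from here.
Rohan starts after Amara ends; Amara is clear from here.
Sana starts before Rohan ends → Rohan and Sana overlap.
Priya starts after Rohan ends; Rohan is clear from here.
Priya starts after Sana ends; Sana is clear from here.
Nadia starts after Priya ends; Priya is clear from here.
Marcus starts before Nadia ends → Nadia and Marcus overlap.
Kenji starts after Nadia ends.
Kenji starts after Marcus ends.
Overlapping pairs: Amara & Lucia, Marcus & Nadia, Rohan & Sana — 3 in total.

3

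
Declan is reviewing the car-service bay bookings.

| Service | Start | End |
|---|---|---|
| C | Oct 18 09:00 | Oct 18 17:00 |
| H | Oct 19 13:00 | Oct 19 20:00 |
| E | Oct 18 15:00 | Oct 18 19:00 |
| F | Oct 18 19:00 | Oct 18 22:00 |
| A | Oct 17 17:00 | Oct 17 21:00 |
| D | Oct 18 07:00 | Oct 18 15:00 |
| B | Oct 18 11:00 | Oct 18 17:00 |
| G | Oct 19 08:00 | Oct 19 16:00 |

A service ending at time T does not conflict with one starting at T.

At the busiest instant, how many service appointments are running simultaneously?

Sort all start/end points and keep a running count:
Oct 17 17:00 start A → 1
Oct 17 21:00 end A → 0
Oct 18 07:00 start D → 1
Oct 18 09:00 start C → 2
Oct 18 11:00 start B → 3
Oct 18 15:00 end D → 2
Oct 18 15:00 start E → 3
Oct 18 17:00 end B → 2
Oct 18 17:00 end C → 1
Oct 18 19:00 end E → 0
Oct 18 19:00 start F → 1
Oct 18 22:00 end F → 0
Oct 19 08:00 start G → 1
Oct 19 13:00 start H → 2
Oct 19 16:00 end G → 1
Oct 19 20:00 end H → 0
Peak is 3, at Oct 18 11:00 (B, C, D).

3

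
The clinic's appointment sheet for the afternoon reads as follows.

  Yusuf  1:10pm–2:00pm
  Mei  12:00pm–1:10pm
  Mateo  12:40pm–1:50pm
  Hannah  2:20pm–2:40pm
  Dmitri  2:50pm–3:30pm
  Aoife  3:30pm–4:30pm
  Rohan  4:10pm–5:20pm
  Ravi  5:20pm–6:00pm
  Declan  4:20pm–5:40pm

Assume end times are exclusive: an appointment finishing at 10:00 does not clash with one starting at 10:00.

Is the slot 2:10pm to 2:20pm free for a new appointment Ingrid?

Yes — the slot is free

Mei: ends 1:10pm at or before Ingrid starts 2:10pm → clear.
Mateo: ends 1:50pm at or before Ingrid starts 2:10pm → clear.
Yusuf: ends 2:00pm at or before Ingrid starts 2:10pm → clear.
Hannah: starts 2:20pm at or after Ingrid ends 2:20pm → clear.
Dmitri: starts 2:50pm at or after Ingrid ends 2:20pm → clear.
Aoife: starts 3:30pm at or after Ingrid ends 2:20pm → clear.
Rohan: starts 4:10pm at or after Ingrid ends 2:20pm → clear.
Declan: starts 4:20pm at or after Ingrid ends 2:20pm → clear.
Ravi: starts 5:20pm at or after Ingrid ends 2:20pm → clear.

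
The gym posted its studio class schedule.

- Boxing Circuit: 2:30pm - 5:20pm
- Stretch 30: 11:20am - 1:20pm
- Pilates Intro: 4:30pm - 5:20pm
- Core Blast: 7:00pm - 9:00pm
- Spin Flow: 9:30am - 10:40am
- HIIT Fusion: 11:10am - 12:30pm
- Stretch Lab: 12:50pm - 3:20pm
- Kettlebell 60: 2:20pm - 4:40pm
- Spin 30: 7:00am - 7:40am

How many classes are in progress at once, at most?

Sweep the timeline, counting +1 at each start and −1 at each end (ends before starts at a tie):
7:00am start Spin 30 → 1
7:40am end Spin 30 → 0
9:30am start Spin Flow → 1
10:40am end Spin Flow → 0
11:10am start HIIT Fusion → 1
11:20am start Stretch 30 → 2
12:30pm end HIIT Fusion → 1
12:50pm start Stretch Lab → 2
1:20pm end Stretch 30 → 1
2:20pm start Kettlebell 60 → 2
2:30pm start Boxing Circuit → 3
3:20pm end Stretch Lab → 2
4:30pm start Pilates Intro → 3
4:40pm end Kettlebell 60 → 2
5:20pm end Boxing Circuit → 1
5:20pm end Pilates Intro → 0
7:00pm start Core Blast → 1
9:00pm end Core Blast → 0
Peak is 3, at 2:30pm (Boxing Circuit, Kettlebell 60, Stretch Lab).

3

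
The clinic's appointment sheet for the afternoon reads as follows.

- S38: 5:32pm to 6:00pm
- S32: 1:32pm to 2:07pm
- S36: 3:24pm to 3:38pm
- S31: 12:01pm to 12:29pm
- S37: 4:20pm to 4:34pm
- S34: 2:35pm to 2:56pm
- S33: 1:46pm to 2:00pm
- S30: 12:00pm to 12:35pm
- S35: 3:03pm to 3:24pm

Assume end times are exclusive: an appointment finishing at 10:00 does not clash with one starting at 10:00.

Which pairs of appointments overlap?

S30 & S31, S32 & S33

Sorted by start: S30, S31, S32, S33, S34, S35, S36, S37, S38.
S31 starts before S30 ends → S30 and S31 overlap.
S32 starts after S30 ends — done with S30.
S32 starts after S31 ends — done with S31.
S33 starts before S32 ends → S32 and S33 overlap.
S34 starts after S32 ends — done with S32.
S34 starts after S33 ends — done with S33.
S35 starts after S34 ends — done with S34.
S36 starts exactly when S35 ends (back-to-back, no overlap) — done with S35.
S37 starts after S36 ends — done with S36.
S38 starts after S37 ends.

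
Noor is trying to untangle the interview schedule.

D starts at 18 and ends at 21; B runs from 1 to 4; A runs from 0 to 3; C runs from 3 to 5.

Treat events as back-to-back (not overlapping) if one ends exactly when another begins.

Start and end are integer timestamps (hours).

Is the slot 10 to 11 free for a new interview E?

A: ends 3 at or before E starts 10 → clear.
B: ends 4 at or before E starts 10 → clear.
C: ends 5 at or before E starts 10 → clear.
D: starts 18 at or after E ends 11 → clear.

Yes — the slot is free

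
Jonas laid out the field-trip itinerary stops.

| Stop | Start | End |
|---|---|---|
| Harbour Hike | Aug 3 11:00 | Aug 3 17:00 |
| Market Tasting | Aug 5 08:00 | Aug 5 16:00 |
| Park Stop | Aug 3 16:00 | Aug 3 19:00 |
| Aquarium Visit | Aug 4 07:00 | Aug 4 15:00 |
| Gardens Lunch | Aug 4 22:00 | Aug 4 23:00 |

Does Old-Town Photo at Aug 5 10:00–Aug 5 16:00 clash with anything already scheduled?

Harbour Hike: ends Aug 3 17:00 at or before Old-Town Photo starts Aug 5 10:00 → clear.
Park Stop: ends Aug 3 19:00 at or before Old-Town Photo starts Aug 5 10:00 → clear.
Aquarium Visit: ends Aug 4 15:00 at or before Old-Town Photo starts Aug 5 10:00 → clear.
Gardens Lunch: ends Aug 4 23:00 at or before Old-Town Photo starts Aug 5 10:00 → clear.
Market Tasting: starts Aug 5 08:00 before Old-Town Photo ends Aug 5 16:00, and ends Aug 5 16:00 after Old-Town Photo starts Aug 5 10:00 → overlap.
Old-Town Photo overlaps Market Tasting.

Yes — it overlaps Market Tasting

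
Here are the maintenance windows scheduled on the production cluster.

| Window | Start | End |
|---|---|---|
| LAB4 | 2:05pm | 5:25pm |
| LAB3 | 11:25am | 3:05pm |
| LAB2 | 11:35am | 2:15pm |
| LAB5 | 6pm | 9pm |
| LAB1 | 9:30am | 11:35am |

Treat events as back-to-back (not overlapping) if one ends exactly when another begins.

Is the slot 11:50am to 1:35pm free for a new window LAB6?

No — it overlaps LAB2, LAB3

LAB1: ends 11:35am at or before LAB6 starts 11:50am → clear.
LAB3: starts 11:25am before LAB6 ends 1:35pm, and ends 3:05pm after LAB6 starts 11:50am → overlap.
LAB2: starts 11:35am before LAB6 ends 1:35pm, and ends 2:15pm after LAB6 starts 11:50am → overlap.
LAB4: starts 2:05pm at or after LAB6 ends 1:35pm → clear.
LAB5: starts 6pm at or after LAB6 ends 1:35pm → clear.
LAB6 overlaps LAB2, LAB3.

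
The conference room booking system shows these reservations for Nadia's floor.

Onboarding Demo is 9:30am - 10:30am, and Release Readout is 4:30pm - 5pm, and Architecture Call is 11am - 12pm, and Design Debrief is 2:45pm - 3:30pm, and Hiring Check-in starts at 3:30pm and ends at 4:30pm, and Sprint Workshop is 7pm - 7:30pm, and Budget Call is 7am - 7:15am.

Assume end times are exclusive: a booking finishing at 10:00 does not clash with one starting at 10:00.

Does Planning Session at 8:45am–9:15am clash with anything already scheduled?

No — it doesn't clash with anything

Budget Call: ends 7:15am at or before Planning Session starts 8:45am → clear.
Onboarding Demo: starts 9:30am at or after Planning Session ends 9:15am → clear.
Architecture Call: starts 11am at or after Planning Session ends 9:15am → clear.
Design Debrief: starts 2:45pm at or after Planning Session ends 9:15am → clear.
Hiring Check-in: starts 3:30pm at or after Planning Session ends 9:15am → clear.
Release Readout: starts 4:30pm at or after Planning Session ends 9:15am → clear.
Sprint Workshop: starts 7pm at or after Planning Session ends 9:15am → clear.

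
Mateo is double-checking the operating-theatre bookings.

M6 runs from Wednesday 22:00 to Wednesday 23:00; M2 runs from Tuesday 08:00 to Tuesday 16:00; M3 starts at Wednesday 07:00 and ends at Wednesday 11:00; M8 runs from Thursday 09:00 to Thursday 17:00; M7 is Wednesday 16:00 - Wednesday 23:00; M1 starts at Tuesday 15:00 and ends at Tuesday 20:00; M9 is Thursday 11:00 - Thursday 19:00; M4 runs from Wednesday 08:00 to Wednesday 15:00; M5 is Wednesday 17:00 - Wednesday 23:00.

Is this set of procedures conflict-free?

Sorted by start: M2, M1, M3, M4, M7, M5, M6, M8, M9.
M1 starts before M2 ends → M2 and M1 overlap.
That's a conflict, so the schedule is not conflict-free.

No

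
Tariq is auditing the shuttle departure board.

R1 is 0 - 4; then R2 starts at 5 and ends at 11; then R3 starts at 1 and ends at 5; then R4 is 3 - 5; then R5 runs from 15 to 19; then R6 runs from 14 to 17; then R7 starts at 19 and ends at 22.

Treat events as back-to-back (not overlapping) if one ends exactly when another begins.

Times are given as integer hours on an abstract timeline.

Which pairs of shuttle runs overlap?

Sorted by start: R1, R3, R4, R2, R6, R5, R7.
R3 starts before R1 ends → R1 and R3 overlap.
R4 starts before R1 ends → R1 and R4 overlap.
R2 starts after R1 ends, so R1 has no further overlaps.
R4 starts before R3 ends → R3 and R4 overlap.
R2 starts exactly when R3 ends (back-to-back, no overlap), so R3 has no further overlaps.
R2 starts exactly when R4 ends (back-to-back, no overlap), so R4 has no further overlaps.
R6 starts after R2 ends, so R2 has no further overlaps.
R5 starts before R6 ends → R6 and R5 overlap.
R7 starts after R6 ends.
R7 starts exactly when R5 ends (back-to-back, no overlap).

R1 & R3, R1 & R4, R3 & R4, R5 & R6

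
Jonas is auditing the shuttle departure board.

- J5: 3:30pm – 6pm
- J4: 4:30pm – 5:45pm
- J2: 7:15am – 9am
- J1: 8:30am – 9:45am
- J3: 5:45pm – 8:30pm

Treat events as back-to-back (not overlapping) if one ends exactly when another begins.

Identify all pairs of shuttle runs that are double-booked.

Sorted by start: J2, J1, J5, J4, J3.
J1 starts before J2 ends → J2 and J1 overlap.
J5 starts after J2 ends, so nothing later overlaps J2 either.
J5 starts after J1 ends, so nothing later overlaps J1 either.
J4 starts before J5 ends → J5 and J4 overlap.
J3 starts before J5 ends → J5 and J3 overlap.
J3 starts exactly when J4 ends (back-to-back, no overlap).

J1 & J2, J3 & J5, J4 & J5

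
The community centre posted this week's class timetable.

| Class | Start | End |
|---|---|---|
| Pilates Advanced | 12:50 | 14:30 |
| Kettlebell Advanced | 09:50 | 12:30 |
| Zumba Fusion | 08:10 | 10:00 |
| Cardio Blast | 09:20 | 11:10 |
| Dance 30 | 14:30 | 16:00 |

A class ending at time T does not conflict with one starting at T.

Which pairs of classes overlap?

Cardio Blast & Kettlebell Advanced, Cardio Blast & Zumba Fusion, Kettlebell Advanced & Zumba Fusion

Sorted by start: Zumba Fusion, Cardio Blast, Kettlebell Advanced, Pilates Advanced, Dance 30.
Cardio Blast starts before Zumba Fusion ends → Zumba Fusion and Cardio Blast overlap.
Kettlebell Advanced starts before Zumba Fusion ends → Zumba Fusion and Kettlebell Advanced overlap.
Pilates Advanced starts after Zumba Fusion ends, so nothing later overlaps Zumba Fusion either.
Kettlebell Advanced starts before Cardio Blast ends → Cardio Blast and Kettlebell Advanced overlap.
Pilates Advanced starts after Cardio Blast ends, so nothing later overlaps Cardio Blast either.
Pilates Advanced starts after Kettlebell Advanced ends, so nothing later overlaps Kettlebell Advanced either.
Dance 30 starts exactly when Pilates Advanced ends (back-to-back, no overlap).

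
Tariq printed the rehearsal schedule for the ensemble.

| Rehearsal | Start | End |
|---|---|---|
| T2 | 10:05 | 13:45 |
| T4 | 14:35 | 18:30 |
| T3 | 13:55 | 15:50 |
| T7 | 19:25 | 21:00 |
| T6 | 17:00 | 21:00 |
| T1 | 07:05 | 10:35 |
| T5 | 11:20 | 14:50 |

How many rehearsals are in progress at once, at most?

3

Sort all start/end points and keep a running count:
07:05 start T1 → 1
10:05 start T2 → 2
10:35 end T1 → 1
11:20 start T5 → 2
13:45 end T2 → 1
13:55 start T3 → 2
14:35 start T4 → 3
14:50 end T5 → 2
15:50 end T3 → 1
17:00 start T6 → 2
18:30 end T4 → 1
19:25 start T7 → 2
21:00 end T6 → 1
21:00 end T7 → 0
Peak is 3, at 14:35 (T3, T4, T5).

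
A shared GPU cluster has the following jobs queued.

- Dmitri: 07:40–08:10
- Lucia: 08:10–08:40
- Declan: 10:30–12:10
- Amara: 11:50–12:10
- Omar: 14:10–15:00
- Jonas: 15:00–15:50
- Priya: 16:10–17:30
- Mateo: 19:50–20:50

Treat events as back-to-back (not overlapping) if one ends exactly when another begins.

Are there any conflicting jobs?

Yes

Sorted by start: Dmitri, Lucia, Declan, Amara, Omar, Jonas, Priya, Mateo.
Lucia starts exactly when Dmitri ends (back-to-back, no overlap), so nothing later overlaps Dmitri either.
Declan starts after Lucia ends, so nothing later overlaps Lucia either.
Amara starts before Declan ends → Declan and Amara overlap.
That's a conflict, so the schedule is not conflict-free.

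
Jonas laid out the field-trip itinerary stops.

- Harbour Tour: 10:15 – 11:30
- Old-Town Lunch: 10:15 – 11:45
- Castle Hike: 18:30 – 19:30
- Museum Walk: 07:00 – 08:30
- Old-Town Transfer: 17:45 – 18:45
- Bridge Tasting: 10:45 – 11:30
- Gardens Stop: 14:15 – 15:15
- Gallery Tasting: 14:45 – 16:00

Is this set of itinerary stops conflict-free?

Two intervals overlap when each starts before the other ends.
Sorted by start: Museum Walk, Old-Town Lunch, Harbour Tour, Bridge Tasting, Gardens Stop, Gallery Tasting, Old-Town Transfer, Castle Hike.
Old-Town Lunch starts after Museum Walk ends; Museum Walk is clear from here.
Harbour Tour starts before Old-Town Lunch ends → Old-Town Lunch and Harbour Tour overlap.
That's a conflict, so the schedule is not conflict-free.

No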